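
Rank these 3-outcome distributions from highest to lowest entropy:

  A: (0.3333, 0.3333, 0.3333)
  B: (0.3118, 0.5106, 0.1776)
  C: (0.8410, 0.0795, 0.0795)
A > B > C

Key insight: Entropy is maximized by uniform distributions and minimized by concentrated distributions.

- Uniform distributions have maximum entropy log₂(3) = 1.5850 bits
- The more "peaked" or concentrated a distribution, the lower its entropy

Entropies:
  H(A) = 1.5850 bits
  H(B) = 1.4622 bits
  H(C) = 0.7909 bits

Ranking: A > B > C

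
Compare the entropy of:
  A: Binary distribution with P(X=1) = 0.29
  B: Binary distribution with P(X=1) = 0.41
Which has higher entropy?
B

For binary distributions, entropy is maximized at p=0.5 and decreases as p moves toward 0 or 1.

H(A) = H(0.29) = 0.8687 bits
H(B) = H(0.41) = 0.9765 bits

Distribution B (p=0.41) is closer to uniform (p=0.5), so it has higher entropy.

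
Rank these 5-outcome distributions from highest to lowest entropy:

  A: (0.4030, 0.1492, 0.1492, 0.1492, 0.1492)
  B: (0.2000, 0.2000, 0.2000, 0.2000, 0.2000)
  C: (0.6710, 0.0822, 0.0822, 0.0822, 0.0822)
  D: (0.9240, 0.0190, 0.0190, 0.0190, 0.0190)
B > A > C > D

Key insight: Entropy is maximized by uniform distributions and minimized by concentrated distributions.

Entropies:
  H(A) = 2.1667 bits
  H(B) = 2.3219 bits
  H(C) = 1.5719 bits
  H(D) = 0.5399 bits

Ranking: B > A > C > D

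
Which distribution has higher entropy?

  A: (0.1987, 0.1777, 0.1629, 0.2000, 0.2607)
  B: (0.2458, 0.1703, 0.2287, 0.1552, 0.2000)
A

Both distributions are close to uniform, making this a harder comparison.

H(A) = 2.3026 bits
H(B) = 2.3008 bits

The distribution closer to uniform has higher entropy.
Answer: A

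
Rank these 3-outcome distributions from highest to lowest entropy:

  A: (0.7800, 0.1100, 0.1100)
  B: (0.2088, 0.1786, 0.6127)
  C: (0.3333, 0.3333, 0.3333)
C > B > A

Key insight: Entropy is maximized by uniform distributions and minimized by concentrated distributions.

- Uniform distributions have maximum entropy log₂(3) = 1.5850 bits
- The more "peaked" or concentrated a distribution, the lower its entropy

Entropies:
  H(A) = 0.9802 bits
  H(B) = 1.3487 bits
  H(C) = 1.5850 bits

Ranking: C > B > A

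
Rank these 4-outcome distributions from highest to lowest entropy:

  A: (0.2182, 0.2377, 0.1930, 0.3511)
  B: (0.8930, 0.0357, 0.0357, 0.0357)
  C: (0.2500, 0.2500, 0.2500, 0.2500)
C > A > B

Key insight: Entropy is maximized by uniform distributions and minimized by concentrated distributions.

- Uniform distributions have maximum entropy log₂(4) = 2.0000 bits
- The more "peaked" or concentrated a distribution, the lower its entropy

Entropies:
  H(A) = 1.9601 bits
  H(B) = 0.6604 bits
  H(C) = 2.0000 bits

Ranking: C > A > B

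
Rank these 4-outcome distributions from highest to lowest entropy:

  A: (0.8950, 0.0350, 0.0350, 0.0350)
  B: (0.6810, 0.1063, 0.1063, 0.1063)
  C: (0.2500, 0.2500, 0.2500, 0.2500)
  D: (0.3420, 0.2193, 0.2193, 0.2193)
C > D > B > A

Key insight: Entropy is maximized by uniform distributions and minimized by concentrated distributions.

Entropies:
  H(A) = 0.6511 bits
  H(B) = 1.4089 bits
  H(C) = 2.0000 bits
  H(D) = 1.9696 bits

Ranking: C > D > B > A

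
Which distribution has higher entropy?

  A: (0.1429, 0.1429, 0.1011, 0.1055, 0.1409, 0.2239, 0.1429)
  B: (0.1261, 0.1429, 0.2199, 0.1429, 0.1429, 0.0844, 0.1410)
A

Both distributions are close to uniform, making this a harder comparison.

H(A) = 2.7615 bits
H(B) = 2.7599 bits

The distribution closer to uniform has higher entropy.
Answer: A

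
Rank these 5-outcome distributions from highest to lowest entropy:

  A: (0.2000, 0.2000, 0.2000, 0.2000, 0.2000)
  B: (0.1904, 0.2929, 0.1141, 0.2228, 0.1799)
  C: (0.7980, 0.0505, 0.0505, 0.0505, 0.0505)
A > B > C

Key insight: Entropy is maximized by uniform distributions and minimized by concentrated distributions.

- Uniform distributions have maximum entropy log₂(5) = 2.3219 bits
- The more "peaked" or concentrated a distribution, the lower its entropy

Entropies:
  H(A) = 2.3219 bits
  H(B) = 2.2595 bits
  H(C) = 1.1299 bits

Ranking: A > B > C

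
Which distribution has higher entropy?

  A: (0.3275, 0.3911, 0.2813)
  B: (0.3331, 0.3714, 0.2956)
B

Both distributions are close to uniform, making this a harder comparison.

H(A) = 1.5719 bits
H(B) = 1.5787 bits

The distribution closer to uniform has higher entropy.
Answer: B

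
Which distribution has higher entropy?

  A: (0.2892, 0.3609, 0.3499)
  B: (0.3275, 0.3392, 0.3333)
B

Both distributions are close to uniform, making this a harder comparison.

H(A) = 1.5784 bits
H(B) = 1.5848 bits

The distribution closer to uniform has higher entropy.
Answer: B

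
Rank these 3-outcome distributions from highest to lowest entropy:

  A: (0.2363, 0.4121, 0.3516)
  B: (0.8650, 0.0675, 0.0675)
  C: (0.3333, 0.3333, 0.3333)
C > A > B

Key insight: Entropy is maximized by uniform distributions and minimized by concentrated distributions.

- Uniform distributions have maximum entropy log₂(3) = 1.5850 bits
- The more "peaked" or concentrated a distribution, the lower its entropy

Entropies:
  H(A) = 1.5491 bits
  H(B) = 0.7060 bits
  H(C) = 1.5850 bits

Ranking: C > A > B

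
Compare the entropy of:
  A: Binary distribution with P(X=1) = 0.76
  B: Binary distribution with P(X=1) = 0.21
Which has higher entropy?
A

For binary distributions, entropy is maximized at p=0.5 and decreases as p moves toward 0 or 1.

H(A) = H(0.76) = 0.7950 bits
H(B) = H(0.21) = 0.7415 bits

Distribution A (p=0.76) is closer to uniform (p=0.5), so it has higher entropy.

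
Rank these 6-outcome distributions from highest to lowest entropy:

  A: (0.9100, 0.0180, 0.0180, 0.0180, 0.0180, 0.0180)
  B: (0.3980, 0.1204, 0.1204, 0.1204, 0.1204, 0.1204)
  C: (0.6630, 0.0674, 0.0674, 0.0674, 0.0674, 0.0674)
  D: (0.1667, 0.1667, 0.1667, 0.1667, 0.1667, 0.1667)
D > B > C > A

Key insight: Entropy is maximized by uniform distributions and minimized by concentrated distributions.

Entropies:
  H(A) = 0.6454 bits
  H(B) = 2.3676 bits
  H(C) = 1.7044 bits
  H(D) = 2.5850 bits

Ranking: D > B > C > A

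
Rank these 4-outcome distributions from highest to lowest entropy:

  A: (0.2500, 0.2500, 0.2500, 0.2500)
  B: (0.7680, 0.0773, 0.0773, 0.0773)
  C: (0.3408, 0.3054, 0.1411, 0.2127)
A > C > B

Key insight: Entropy is maximized by uniform distributions and minimized by concentrated distributions.

- Uniform distributions have maximum entropy log₂(4) = 2.0000 bits
- The more "peaked" or concentrated a distribution, the lower its entropy

Entropies:
  H(A) = 2.0000 bits
  H(B) = 1.1492 bits
  H(C) = 1.9255 bits

Ranking: A > C > B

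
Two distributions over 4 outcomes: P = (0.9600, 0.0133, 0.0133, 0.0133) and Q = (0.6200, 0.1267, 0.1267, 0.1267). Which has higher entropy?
Q

P is highly concentrated on one outcome (96%), making it nearly deterministic. Q spreads its mass more evenly (max 62%). The more spread-out distribution has higher entropy: H(P) ≈ 0.306 bits, H(Q) ≈ 1.560 bits.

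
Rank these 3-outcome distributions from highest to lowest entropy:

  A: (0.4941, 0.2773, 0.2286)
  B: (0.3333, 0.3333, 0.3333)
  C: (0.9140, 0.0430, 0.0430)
B > A > C

Key insight: Entropy is maximized by uniform distributions and minimized by concentrated distributions.

- Uniform distributions have maximum entropy log₂(3) = 1.5850 bits
- The more "peaked" or concentrated a distribution, the lower its entropy

Entropies:
  H(A) = 1.5024 bits
  H(B) = 1.5850 bits
  H(C) = 0.5090 bits

Ranking: B > A > C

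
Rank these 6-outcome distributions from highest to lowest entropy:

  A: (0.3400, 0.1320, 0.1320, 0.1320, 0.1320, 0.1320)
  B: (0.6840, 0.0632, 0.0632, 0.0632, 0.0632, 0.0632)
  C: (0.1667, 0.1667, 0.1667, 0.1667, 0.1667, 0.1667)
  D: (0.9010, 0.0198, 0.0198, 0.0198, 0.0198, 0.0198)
C > A > B > D

Key insight: Entropy is maximized by uniform distributions and minimized by concentrated distributions.

Entropies:
  H(A) = 2.4573 bits
  H(B) = 1.6337 bits
  H(C) = 2.5850 bits
  H(D) = 0.6957 bits

Ranking: C > A > B > D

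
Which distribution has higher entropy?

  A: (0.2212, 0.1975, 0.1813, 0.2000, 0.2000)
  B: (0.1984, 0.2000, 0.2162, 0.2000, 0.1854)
B

Both distributions are close to uniform, making this a harder comparison.

H(A) = 2.3190 bits
H(B) = 2.3202 bits

The distribution closer to uniform has higher entropy.
Answer: B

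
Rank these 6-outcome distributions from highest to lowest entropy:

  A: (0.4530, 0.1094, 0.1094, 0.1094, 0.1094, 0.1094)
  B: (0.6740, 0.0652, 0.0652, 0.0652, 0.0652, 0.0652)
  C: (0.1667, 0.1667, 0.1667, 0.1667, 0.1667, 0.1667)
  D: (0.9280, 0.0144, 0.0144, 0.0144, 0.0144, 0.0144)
C > A > B > D

Key insight: Entropy is maximized by uniform distributions and minimized by concentrated distributions.

Entropies:
  H(A) = 2.2637 bits
  H(B) = 1.6677 bits
  H(C) = 2.5850 bits
  H(D) = 0.5405 bits

Ranking: C > A > B > D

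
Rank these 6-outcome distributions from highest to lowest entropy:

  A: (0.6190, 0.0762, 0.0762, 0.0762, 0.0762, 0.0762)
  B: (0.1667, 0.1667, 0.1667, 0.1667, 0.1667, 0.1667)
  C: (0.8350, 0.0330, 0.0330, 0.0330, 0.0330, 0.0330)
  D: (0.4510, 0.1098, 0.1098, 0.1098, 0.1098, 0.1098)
B > D > A > C

Key insight: Entropy is maximized by uniform distributions and minimized by concentrated distributions.

Entropies:
  H(A) = 1.8434 bits
  H(B) = 2.5850 bits
  H(C) = 1.0293 bits
  H(D) = 2.2678 bits

Ranking: B > D > A > C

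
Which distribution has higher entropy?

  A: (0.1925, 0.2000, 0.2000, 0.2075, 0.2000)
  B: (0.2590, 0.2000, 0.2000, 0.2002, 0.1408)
A

Both distributions are close to uniform, making this a harder comparison.

H(A) = 2.3215 bits
H(B) = 2.2964 bits

The distribution closer to uniform has higher entropy.
Answer: A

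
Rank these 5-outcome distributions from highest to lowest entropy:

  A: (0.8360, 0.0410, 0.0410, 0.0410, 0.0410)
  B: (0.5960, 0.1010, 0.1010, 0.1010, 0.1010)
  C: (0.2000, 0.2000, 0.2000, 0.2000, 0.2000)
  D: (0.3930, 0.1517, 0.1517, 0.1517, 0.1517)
C > D > B > A

Key insight: Entropy is maximized by uniform distributions and minimized by concentrated distributions.

Entropies:
  H(A) = 0.9718 bits
  H(B) = 1.7812 bits
  H(C) = 2.3219 bits
  H(D) = 2.1807 bits

Ranking: C > D > B > A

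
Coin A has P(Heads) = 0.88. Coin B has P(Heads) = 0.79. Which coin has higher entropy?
B

For binary distributions, entropy is maximized at p=0.5 and decreases as p moves toward 0 or 1.

H(A) = H(0.88) = 0.5294 bits
H(B) = H(0.79) = 0.7415 bits

Distribution B (p=0.79) is closer to uniform (p=0.5), so it has higher entropy.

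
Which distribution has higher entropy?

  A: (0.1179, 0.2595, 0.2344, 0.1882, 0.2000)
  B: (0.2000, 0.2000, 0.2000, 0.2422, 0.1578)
B

Both distributions are close to uniform, making this a harder comparison.

H(A) = 2.2771 bits
H(B) = 2.3090 bits

The distribution closer to uniform has higher entropy.
Answer: B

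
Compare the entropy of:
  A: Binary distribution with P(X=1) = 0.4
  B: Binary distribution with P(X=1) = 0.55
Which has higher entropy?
B

For binary distributions, entropy is maximized at p=0.5 and decreases as p moves toward 0 or 1.

H(A) = H(0.4) = 0.9710 bits
H(B) = H(0.55) = 0.9928 bits

Distribution B (p=0.55) is closer to uniform (p=0.5), so it has higher entropy.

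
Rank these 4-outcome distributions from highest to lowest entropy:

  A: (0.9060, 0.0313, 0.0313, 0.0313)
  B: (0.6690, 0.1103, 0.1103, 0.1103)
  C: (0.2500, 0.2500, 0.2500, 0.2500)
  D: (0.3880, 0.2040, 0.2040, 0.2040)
C > D > B > A

Key insight: Entropy is maximized by uniform distributions and minimized by concentrated distributions.

Entropies:
  H(A) = 0.5987 bits
  H(B) = 1.4406 bits
  H(C) = 2.0000 bits
  H(D) = 1.9335 bits

Ranking: C > D > B > A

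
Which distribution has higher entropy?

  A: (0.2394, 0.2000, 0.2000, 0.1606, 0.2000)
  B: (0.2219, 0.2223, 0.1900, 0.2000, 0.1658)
B

Both distributions are close to uniform, making this a harder comparison.

H(A) = 2.3106 bits
H(B) = 2.3137 bits

The distribution closer to uniform has higher entropy.
Answer: B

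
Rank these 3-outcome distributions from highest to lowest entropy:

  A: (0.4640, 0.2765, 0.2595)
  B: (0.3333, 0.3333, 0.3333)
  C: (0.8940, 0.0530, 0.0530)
B > A > C

Key insight: Entropy is maximized by uniform distributions and minimized by concentrated distributions.

- Uniform distributions have maximum entropy log₂(3) = 1.5850 bits
- The more "peaked" or concentrated a distribution, the lower its entropy

Entropies:
  H(A) = 1.5319 bits
  H(B) = 1.5850 bits
  H(C) = 0.5937 bits

Ranking: B > A > C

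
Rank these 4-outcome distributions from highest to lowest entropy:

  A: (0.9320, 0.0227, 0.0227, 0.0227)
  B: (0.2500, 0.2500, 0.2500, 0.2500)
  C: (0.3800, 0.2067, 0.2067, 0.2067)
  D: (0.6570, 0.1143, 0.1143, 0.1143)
B > C > D > A

Key insight: Entropy is maximized by uniform distributions and minimized by concentrated distributions.

Entropies:
  H(A) = 0.4662 bits
  H(B) = 2.0000 bits
  H(C) = 1.9407 bits
  H(D) = 1.4713 bits

Ranking: B > C > D > A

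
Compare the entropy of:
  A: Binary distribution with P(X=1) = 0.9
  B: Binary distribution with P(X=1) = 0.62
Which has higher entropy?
B

For binary distributions, entropy is maximized at p=0.5 and decreases as p moves toward 0 or 1.

H(A) = H(0.9) = 0.4690 bits
H(B) = H(0.62) = 0.9580 bits

Distribution B (p=0.62) is closer to uniform (p=0.5), so it has higher entropy.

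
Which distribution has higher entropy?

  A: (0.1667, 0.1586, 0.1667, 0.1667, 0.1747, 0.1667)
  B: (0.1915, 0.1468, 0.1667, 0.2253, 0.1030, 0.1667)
A

Both distributions are close to uniform, making this a harder comparison.

H(A) = 2.5844 bits
H(B) = 2.5469 bits

The distribution closer to uniform has higher entropy.
Answer: A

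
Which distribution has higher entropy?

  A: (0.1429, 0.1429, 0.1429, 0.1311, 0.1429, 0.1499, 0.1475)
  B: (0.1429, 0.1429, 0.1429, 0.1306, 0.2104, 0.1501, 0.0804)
A

Both distributions are close to uniform, making this a harder comparison.

H(A) = 2.8063 bits
H(B) = 2.7628 bits

The distribution closer to uniform has higher entropy.
Answer: A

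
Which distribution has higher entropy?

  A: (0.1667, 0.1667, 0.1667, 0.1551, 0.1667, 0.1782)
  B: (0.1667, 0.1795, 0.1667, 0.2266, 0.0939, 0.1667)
A

Both distributions are close to uniform, making this a harder comparison.

H(A) = 2.5838 bits
H(B) = 2.5431 bits

The distribution closer to uniform has higher entropy.
Answer: A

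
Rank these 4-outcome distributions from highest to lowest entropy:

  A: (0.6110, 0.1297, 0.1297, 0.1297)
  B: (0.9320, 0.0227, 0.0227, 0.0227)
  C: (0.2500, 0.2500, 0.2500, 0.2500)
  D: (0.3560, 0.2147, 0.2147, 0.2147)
C > D > A > B

Key insight: Entropy is maximized by uniform distributions and minimized by concentrated distributions.

Entropies:
  H(A) = 1.5807 bits
  H(B) = 0.4662 bits
  H(C) = 2.0000 bits
  H(D) = 1.9600 bits

Ranking: C > D > A > B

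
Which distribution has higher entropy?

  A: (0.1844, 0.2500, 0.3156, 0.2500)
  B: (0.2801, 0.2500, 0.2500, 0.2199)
B

Both distributions are close to uniform, making this a harder comparison.

H(A) = 1.9748 bits
H(B) = 1.9948 bits

The distribution closer to uniform has higher entropy.
Answer: B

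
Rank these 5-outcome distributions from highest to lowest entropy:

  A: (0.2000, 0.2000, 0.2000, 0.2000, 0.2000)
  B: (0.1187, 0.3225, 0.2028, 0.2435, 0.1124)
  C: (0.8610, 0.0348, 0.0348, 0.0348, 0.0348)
A > B > C

Key insight: Entropy is maximized by uniform distributions and minimized by concentrated distributions.

- Uniform distributions have maximum entropy log₂(5) = 2.3219 bits
- The more "peaked" or concentrated a distribution, the lower its entropy

Entropies:
  H(A) = 2.3219 bits
  H(B) = 2.2090 bits
  H(C) = 0.8596 bits

Ranking: A > B > C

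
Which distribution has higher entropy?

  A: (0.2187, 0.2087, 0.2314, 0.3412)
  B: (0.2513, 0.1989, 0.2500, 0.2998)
B

Both distributions are close to uniform, making this a harder comparison.

H(A) = 1.9693 bits
H(B) = 1.9851 bits

The distribution closer to uniform has higher entropy.
Answer: B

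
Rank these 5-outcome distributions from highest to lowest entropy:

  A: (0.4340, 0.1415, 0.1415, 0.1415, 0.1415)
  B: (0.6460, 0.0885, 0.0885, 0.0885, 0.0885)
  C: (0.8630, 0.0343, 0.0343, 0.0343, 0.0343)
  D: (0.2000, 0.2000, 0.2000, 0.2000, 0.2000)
D > A > B > C

Key insight: Entropy is maximized by uniform distributions and minimized by concentrated distributions.

Entropies:
  H(A) = 2.1194 bits
  H(B) = 1.6456 bits
  H(C) = 0.8503 bits
  H(D) = 2.3219 bits

Ranking: D > A > B > C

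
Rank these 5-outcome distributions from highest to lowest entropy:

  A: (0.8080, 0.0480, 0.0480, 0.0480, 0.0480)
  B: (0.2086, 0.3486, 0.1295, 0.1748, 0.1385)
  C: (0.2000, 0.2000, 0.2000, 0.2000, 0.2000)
C > B > A

Key insight: Entropy is maximized by uniform distributions and minimized by concentrated distributions.

- Uniform distributions have maximum entropy log₂(5) = 2.3219 bits
- The more "peaked" or concentrated a distribution, the lower its entropy

Entropies:
  H(A) = 1.0896 bits
  H(B) = 2.2184 bits
  H(C) = 2.3219 bits

Ranking: C > B > A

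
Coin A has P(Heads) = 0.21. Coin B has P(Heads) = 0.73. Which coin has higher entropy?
B

For binary distributions, entropy is maximized at p=0.5 and decreases as p moves toward 0 or 1.

H(A) = H(0.21) = 0.7415 bits
H(B) = H(0.73) = 0.8415 bits

Distribution B (p=0.73) is closer to uniform (p=0.5), so it has higher entropy.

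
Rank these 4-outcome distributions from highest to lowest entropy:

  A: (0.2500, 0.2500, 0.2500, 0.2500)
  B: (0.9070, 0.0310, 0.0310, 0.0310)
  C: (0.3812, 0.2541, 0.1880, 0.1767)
A > C > B

Key insight: Entropy is maximized by uniform distributions and minimized by concentrated distributions.

- Uniform distributions have maximum entropy log₂(4) = 2.0000 bits
- The more "peaked" or concentrated a distribution, the lower its entropy

Entropies:
  H(A) = 2.0000 bits
  H(B) = 0.5938 bits
  H(C) = 1.9278 bits

Ranking: A > C > B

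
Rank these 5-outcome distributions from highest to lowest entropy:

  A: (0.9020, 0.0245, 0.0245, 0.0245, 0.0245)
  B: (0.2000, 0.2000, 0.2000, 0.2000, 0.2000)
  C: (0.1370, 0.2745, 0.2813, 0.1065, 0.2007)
B > C > A

Key insight: Entropy is maximized by uniform distributions and minimized by concentrated distributions.

- Uniform distributions have maximum entropy log₂(5) = 2.3219 bits
- The more "peaked" or concentrated a distribution, the lower its entropy

Entropies:
  H(A) = 0.6586 bits
  H(B) = 2.3219 bits
  H(C) = 2.2286 bits

Ranking: B > C > A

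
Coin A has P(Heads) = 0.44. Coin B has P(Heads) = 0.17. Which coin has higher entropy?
A

For binary distributions, entropy is maximized at p=0.5 and decreases as p moves toward 0 or 1.

H(A) = H(0.44) = 0.9896 bits
H(B) = H(0.17) = 0.6577 bits

Distribution A (p=0.44) is closer to uniform (p=0.5), so it has higher entropy.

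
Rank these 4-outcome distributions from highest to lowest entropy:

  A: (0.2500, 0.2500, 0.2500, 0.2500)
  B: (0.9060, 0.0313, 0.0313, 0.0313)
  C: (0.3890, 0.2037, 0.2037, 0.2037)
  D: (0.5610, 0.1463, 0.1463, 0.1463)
A > C > D > B

Key insight: Entropy is maximized by uniform distributions and minimized by concentrated distributions.

Entropies:
  H(A) = 2.0000 bits
  H(B) = 0.5987 bits
  H(C) = 1.9326 bits
  H(D) = 1.6850 bits

Ranking: A > C > D > B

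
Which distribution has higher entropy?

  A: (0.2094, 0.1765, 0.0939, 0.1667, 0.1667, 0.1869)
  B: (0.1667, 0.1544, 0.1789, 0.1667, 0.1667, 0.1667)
B

Both distributions are close to uniform, making this a harder comparison.

H(A) = 2.5483 bits
H(B) = 2.5837 bits

The distribution closer to uniform has higher entropy.
Answer: B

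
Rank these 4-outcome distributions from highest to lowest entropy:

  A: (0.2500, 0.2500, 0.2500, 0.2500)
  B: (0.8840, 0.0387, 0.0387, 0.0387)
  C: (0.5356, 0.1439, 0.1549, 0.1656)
A > C > B

Key insight: Entropy is maximized by uniform distributions and minimized by concentrated distributions.

- Uniform distributions have maximum entropy log₂(4) = 2.0000 bits
- The more "peaked" or concentrated a distribution, the lower its entropy

Entropies:
  H(A) = 2.0000 bits
  H(B) = 0.7016 bits
  H(C) = 1.7313 bits

Ranking: A > C > B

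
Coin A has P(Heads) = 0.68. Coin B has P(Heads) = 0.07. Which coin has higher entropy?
A

For binary distributions, entropy is maximized at p=0.5 and decreases as p moves toward 0 or 1.

H(A) = H(0.68) = 0.9044 bits
H(B) = H(0.07) = 0.3659 bits

Distribution A (p=0.68) is closer to uniform (p=0.5), so it has higher entropy.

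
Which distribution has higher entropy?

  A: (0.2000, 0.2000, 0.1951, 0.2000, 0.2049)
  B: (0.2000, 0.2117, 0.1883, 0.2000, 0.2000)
A

Both distributions are close to uniform, making this a harder comparison.

H(A) = 2.3218 bits
H(B) = 2.3209 bits

The distribution closer to uniform has higher entropy.
Answer: A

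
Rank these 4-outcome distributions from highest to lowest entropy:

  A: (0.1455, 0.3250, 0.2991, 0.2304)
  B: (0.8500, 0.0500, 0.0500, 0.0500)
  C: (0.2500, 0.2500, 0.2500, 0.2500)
C > A > B

Key insight: Entropy is maximized by uniform distributions and minimized by concentrated distributions.

- Uniform distributions have maximum entropy log₂(4) = 2.0000 bits
- The more "peaked" or concentrated a distribution, the lower its entropy

Entropies:
  H(A) = 1.9404 bits
  H(B) = 0.8476 bits
  H(C) = 2.0000 bits

Ranking: C > A > B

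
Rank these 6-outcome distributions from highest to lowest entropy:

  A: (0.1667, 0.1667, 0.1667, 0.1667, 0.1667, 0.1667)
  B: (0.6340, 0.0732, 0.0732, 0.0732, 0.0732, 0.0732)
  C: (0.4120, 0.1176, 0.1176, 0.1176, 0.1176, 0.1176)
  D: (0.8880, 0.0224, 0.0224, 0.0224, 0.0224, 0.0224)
A > C > B > D

Key insight: Entropy is maximized by uniform distributions and minimized by concentrated distributions.

Entropies:
  H(A) = 2.5850 bits
  H(B) = 1.7974 bits
  H(C) = 2.3428 bits
  H(D) = 0.7660 bits

Ranking: A > C > B > D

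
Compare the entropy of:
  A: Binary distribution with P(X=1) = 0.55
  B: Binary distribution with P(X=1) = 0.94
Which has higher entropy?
A

For binary distributions, entropy is maximized at p=0.5 and decreases as p moves toward 0 or 1.

H(A) = H(0.55) = 0.9928 bits
H(B) = H(0.94) = 0.3274 bits

Distribution A (p=0.55) is closer to uniform (p=0.5), so it has higher entropy.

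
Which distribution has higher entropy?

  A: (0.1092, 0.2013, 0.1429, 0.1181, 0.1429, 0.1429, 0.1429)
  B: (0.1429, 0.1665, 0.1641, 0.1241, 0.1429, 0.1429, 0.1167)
B

Both distributions are close to uniform, making this a harder comparison.

H(A) = 2.7826 bits
H(B) = 2.7970 bits

The distribution closer to uniform has higher entropy.
Answer: B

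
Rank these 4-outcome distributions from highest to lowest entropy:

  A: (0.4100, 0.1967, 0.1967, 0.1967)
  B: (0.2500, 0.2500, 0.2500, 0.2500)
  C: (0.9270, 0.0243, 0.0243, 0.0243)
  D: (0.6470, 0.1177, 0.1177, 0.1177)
B > A > D > C

Key insight: Entropy is maximized by uniform distributions and minimized by concentrated distributions.

Entropies:
  H(A) = 1.9116 bits
  H(B) = 2.0000 bits
  H(C) = 0.4927 bits
  H(D) = 1.4962 bits

Ranking: B > A > D > C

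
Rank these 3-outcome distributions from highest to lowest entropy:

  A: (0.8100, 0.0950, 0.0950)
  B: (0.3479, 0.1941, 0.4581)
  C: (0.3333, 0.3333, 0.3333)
C > B > A

Key insight: Entropy is maximized by uniform distributions and minimized by concentrated distributions.

- Uniform distributions have maximum entropy log₂(3) = 1.5850 bits
- The more "peaked" or concentrated a distribution, the lower its entropy

Entropies:
  H(A) = 0.8915 bits
  H(B) = 1.5050 bits
  H(C) = 1.5850 bits

Ranking: C > B > A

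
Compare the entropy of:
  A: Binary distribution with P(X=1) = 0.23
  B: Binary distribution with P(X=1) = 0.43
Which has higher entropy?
B

For binary distributions, entropy is maximized at p=0.5 and decreases as p moves toward 0 or 1.

H(A) = H(0.23) = 0.7780 bits
H(B) = H(0.43) = 0.9858 bits

Distribution B (p=0.43) is closer to uniform (p=0.5), so it has higher entropy.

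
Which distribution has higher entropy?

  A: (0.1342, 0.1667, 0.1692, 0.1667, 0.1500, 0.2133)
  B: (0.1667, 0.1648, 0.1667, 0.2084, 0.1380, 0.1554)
B

Both distributions are close to uniform, making this a harder comparison.

H(A) = 2.5702 bits
H(B) = 2.5736 bits

The distribution closer to uniform has higher entropy.
Answer: B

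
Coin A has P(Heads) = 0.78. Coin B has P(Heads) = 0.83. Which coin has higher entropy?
A

For binary distributions, entropy is maximized at p=0.5 and decreases as p moves toward 0 or 1.

H(A) = H(0.78) = 0.7602 bits
H(B) = H(0.83) = 0.6577 bits

Distribution A (p=0.78) is closer to uniform (p=0.5), so it has higher entropy.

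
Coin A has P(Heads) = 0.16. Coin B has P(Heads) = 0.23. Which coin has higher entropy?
B

For binary distributions, entropy is maximized at p=0.5 and decreases as p moves toward 0 or 1.

H(A) = H(0.16) = 0.6343 bits
H(B) = H(0.23) = 0.7780 bits

Distribution B (p=0.23) is closer to uniform (p=0.5), so it has higher entropy.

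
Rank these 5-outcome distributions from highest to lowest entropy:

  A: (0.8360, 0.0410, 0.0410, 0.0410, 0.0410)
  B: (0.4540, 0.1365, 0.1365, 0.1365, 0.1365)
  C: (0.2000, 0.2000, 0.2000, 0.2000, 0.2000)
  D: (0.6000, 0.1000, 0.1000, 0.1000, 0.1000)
C > B > D > A

Key insight: Entropy is maximized by uniform distributions and minimized by concentrated distributions.

Entropies:
  H(A) = 0.9718 bits
  H(B) = 2.0859 bits
  H(C) = 2.3219 bits
  H(D) = 1.7710 bits

Ranking: C > B > D > A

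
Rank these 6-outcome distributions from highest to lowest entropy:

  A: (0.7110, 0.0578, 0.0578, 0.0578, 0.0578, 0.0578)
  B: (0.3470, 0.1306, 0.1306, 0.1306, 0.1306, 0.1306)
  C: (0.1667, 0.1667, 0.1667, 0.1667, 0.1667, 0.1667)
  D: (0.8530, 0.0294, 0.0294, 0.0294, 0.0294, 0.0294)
C > B > A > D

Key insight: Entropy is maximized by uniform distributions and minimized by concentrated distributions.

Entropies:
  H(A) = 1.5385 bits
  H(B) = 2.4476 bits
  H(C) = 2.5850 bits
  H(D) = 0.9436 bits

Ranking: C > B > A > D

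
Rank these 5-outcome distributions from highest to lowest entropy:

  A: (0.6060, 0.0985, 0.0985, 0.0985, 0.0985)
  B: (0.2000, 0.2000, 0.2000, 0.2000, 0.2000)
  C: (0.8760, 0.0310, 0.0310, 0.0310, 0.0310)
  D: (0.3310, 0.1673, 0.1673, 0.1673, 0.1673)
B > D > A > C

Key insight: Entropy is maximized by uniform distributions and minimized by concentrated distributions.

Entropies:
  H(A) = 1.7553 bits
  H(B) = 2.3219 bits
  H(C) = 0.7888 bits
  H(D) = 2.2539 bits

Ranking: B > D > A > C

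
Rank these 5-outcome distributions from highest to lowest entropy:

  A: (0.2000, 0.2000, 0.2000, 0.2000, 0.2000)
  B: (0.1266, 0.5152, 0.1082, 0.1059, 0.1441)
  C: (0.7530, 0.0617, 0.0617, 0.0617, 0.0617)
A > B > C

Key insight: Entropy is maximized by uniform distributions and minimized by concentrated distributions.

- Uniform distributions have maximum entropy log₂(5) = 2.3219 bits
- The more "peaked" or concentrated a distribution, the lower its entropy

Entropies:
  H(A) = 2.3219 bits
  H(B) = 1.9633 bits
  H(C) = 1.3005 bits

Ranking: A > B > C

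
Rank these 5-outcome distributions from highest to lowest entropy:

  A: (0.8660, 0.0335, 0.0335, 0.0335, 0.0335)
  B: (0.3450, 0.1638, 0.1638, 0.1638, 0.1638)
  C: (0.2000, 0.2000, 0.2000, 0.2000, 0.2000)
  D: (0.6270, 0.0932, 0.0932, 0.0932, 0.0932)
C > B > D > A

Key insight: Entropy is maximized by uniform distributions and minimized by concentrated distributions.

Entropies:
  H(A) = 0.8363 bits
  H(B) = 2.2395 bits
  H(C) = 2.3219 bits
  H(D) = 1.6989 bits

Ranking: C > B > D > A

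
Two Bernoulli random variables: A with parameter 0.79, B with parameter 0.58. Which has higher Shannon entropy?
B

For binary distributions, entropy is maximized at p=0.5 and decreases as p moves toward 0 or 1.

H(A) = H(0.79) = 0.7415 bits
H(B) = H(0.58) = 0.9815 bits

Distribution B (p=0.58) is closer to uniform (p=0.5), so it has higher entropy.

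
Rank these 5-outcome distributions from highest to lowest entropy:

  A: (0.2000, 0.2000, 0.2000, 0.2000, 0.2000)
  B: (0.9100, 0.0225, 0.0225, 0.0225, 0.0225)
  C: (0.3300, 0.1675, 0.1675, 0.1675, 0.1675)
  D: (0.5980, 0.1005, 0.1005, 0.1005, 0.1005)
A > C > D > B

Key insight: Entropy is maximized by uniform distributions and minimized by concentrated distributions.

Entropies:
  H(A) = 2.3219 bits
  H(B) = 0.6165 bits
  H(C) = 2.2549 bits
  H(D) = 1.7761 bits

Ranking: A > C > D > B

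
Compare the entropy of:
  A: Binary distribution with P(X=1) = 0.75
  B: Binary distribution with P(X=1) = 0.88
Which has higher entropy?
A

For binary distributions, entropy is maximized at p=0.5 and decreases as p moves toward 0 or 1.

H(A) = H(0.75) = 0.8113 bits
H(B) = H(0.88) = 0.5294 bits

Distribution A (p=0.75) is closer to uniform (p=0.5), so it has higher entropy.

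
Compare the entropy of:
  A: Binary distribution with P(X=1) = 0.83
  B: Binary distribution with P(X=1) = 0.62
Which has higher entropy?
B

For binary distributions, entropy is maximized at p=0.5 and decreases as p moves toward 0 or 1.

H(A) = H(0.83) = 0.6577 bits
H(B) = H(0.62) = 0.9580 bits

Distribution B (p=0.62) is closer to uniform (p=0.5), so it has higher entropy.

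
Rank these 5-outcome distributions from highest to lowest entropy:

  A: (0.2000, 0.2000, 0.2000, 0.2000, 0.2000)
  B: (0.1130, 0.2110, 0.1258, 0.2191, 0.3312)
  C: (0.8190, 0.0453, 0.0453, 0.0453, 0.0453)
A > B > C

Key insight: Entropy is maximized by uniform distributions and minimized by concentrated distributions.

- Uniform distributions have maximum entropy log₂(5) = 2.3219 bits
- The more "peaked" or concentrated a distribution, the lower its entropy

Entropies:
  H(A) = 2.3219 bits
  H(B) = 2.2132 bits
  H(C) = 1.0443 bits

Ranking: A > B > C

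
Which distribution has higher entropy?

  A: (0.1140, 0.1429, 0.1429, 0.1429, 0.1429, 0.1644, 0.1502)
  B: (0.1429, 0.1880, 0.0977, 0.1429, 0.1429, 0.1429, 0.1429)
A

Both distributions are close to uniform, making this a harder comparison.

H(A) = 2.8003 bits
H(B) = 2.7864 bits

The distribution closer to uniform has higher entropy.
Answer: A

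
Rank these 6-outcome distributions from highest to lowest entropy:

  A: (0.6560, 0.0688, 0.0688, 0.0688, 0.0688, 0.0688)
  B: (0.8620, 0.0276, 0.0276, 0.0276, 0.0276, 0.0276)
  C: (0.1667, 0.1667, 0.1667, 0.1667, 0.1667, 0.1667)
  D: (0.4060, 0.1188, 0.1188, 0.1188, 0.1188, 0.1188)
C > D > A > B

Key insight: Entropy is maximized by uniform distributions and minimized by concentrated distributions.

Entropies:
  H(A) = 1.7273 bits
  H(B) = 0.8994 bits
  H(C) = 2.5850 bits
  H(D) = 2.3536 bits

Ranking: C > D > A > B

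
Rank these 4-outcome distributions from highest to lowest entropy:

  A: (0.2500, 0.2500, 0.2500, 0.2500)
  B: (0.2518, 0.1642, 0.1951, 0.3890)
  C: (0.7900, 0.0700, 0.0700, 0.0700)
A > B > C

Key insight: Entropy is maximized by uniform distributions and minimized by concentrated distributions.

- Uniform distributions have maximum entropy log₂(4) = 2.0000 bits
- The more "peaked" or concentrated a distribution, the lower its entropy

Entropies:
  H(A) = 2.0000 bits
  H(B) = 1.9187 bits
  H(C) = 1.0743 bits

Ranking: A > B > C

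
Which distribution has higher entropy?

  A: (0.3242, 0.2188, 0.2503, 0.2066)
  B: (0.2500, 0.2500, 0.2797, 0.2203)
B

Both distributions are close to uniform, making this a harder comparison.

H(A) = 1.9768 bits
H(B) = 1.9949 bits

The distribution closer to uniform has higher entropy.
Answer: B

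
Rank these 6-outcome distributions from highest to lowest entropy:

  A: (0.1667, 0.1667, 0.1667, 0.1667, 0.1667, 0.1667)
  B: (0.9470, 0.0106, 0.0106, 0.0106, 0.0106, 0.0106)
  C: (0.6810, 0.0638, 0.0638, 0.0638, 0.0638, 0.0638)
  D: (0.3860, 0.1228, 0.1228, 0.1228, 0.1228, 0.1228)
A > D > C > B

Key insight: Entropy is maximized by uniform distributions and minimized by concentrated distributions.

Entropies:
  H(A) = 2.5850 bits
  H(B) = 0.4221 bits
  H(C) = 1.6440 bits
  H(D) = 2.3878 bits

Ranking: A > D > C > B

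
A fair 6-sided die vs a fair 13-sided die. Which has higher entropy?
13-sided die

Both are uniform distributions; for uniform over n outcomes, H = log₂(n). H(6-sided) = log₂(6) = 2.585 bits and H(13-sided) = log₂(13) = 3.700 bits. More outcomes in a uniform distribution means higher entropy.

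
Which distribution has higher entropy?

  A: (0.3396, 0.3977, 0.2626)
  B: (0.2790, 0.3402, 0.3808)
B

Both distributions are close to uniform, making this a harder comparison.

H(A) = 1.5648 bits
H(B) = 1.5734 bits

The distribution closer to uniform has higher entropy.
Answer: B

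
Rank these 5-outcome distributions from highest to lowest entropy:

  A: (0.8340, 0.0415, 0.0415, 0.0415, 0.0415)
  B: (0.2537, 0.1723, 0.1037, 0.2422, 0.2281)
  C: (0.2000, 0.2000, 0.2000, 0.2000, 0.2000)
C > B > A

Key insight: Entropy is maximized by uniform distributions and minimized by concentrated distributions.

- Uniform distributions have maximum entropy log₂(5) = 2.3219 bits
- The more "peaked" or concentrated a distribution, the lower its entropy

Entropies:
  H(A) = 0.9805 bits
  H(B) = 2.2601 bits
  H(C) = 2.3219 bits

Ranking: C > B > A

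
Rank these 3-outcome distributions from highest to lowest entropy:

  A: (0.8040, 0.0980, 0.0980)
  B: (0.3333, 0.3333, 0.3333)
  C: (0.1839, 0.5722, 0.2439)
B > C > A

Key insight: Entropy is maximized by uniform distributions and minimized by concentrated distributions.

- Uniform distributions have maximum entropy log₂(3) = 1.5850 bits
- The more "peaked" or concentrated a distribution, the lower its entropy

Entropies:
  H(A) = 0.9099 bits
  H(B) = 1.5850 bits
  H(C) = 1.4067 bits

Ranking: B > C > A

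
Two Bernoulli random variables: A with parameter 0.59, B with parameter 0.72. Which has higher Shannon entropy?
A

For binary distributions, entropy is maximized at p=0.5 and decreases as p moves toward 0 or 1.

H(A) = H(0.59) = 0.9765 bits
H(B) = H(0.72) = 0.8555 bits

Distribution A (p=0.59) is closer to uniform (p=0.5), so it has higher entropy.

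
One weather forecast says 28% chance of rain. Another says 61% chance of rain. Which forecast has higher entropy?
61% forecast

Treat each forecast as a Bernoulli distribution. Binary entropy is maximized at p=0.5 and falls off symmetrically toward 0 or 1. The 61% forecast is closer to 50%, so it is more uncertain. H(28%) ≈ 0.855 bits, H(61%) ≈ 0.965 bits.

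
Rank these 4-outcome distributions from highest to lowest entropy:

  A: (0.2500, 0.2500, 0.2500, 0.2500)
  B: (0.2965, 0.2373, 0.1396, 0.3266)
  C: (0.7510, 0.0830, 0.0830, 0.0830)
A > B > C

Key insight: Entropy is maximized by uniform distributions and minimized by concentrated distributions.

- Uniform distributions have maximum entropy log₂(4) = 2.0000 bits
- The more "peaked" or concentrated a distribution, the lower its entropy

Entropies:
  H(A) = 2.0000 bits
  H(B) = 1.9363 bits
  H(C) = 1.2043 bits

Ranking: A > B > C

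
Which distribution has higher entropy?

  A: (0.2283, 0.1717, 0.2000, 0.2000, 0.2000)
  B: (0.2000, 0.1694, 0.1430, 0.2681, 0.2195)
A

Both distributions are close to uniform, making this a harder comparison.

H(A) = 2.3161 bits
H(B) = 2.2889 bits

The distribution closer to uniform has higher entropy.
Answer: A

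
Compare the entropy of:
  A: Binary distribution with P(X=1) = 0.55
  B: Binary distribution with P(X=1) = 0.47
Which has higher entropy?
B

For binary distributions, entropy is maximized at p=0.5 and decreases as p moves toward 0 or 1.

H(A) = H(0.55) = 0.9928 bits
H(B) = H(0.47) = 0.9974 bits

Distribution B (p=0.47) is closer to uniform (p=0.5), so it has higher entropy.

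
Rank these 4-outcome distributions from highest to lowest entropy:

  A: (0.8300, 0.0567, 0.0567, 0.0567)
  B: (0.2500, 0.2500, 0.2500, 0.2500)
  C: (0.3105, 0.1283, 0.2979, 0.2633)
B > C > A

Key insight: Entropy is maximized by uniform distributions and minimized by concentrated distributions.

- Uniform distributions have maximum entropy log₂(4) = 2.0000 bits
- The more "peaked" or concentrated a distribution, the lower its entropy

Entropies:
  H(A) = 0.9271 bits
  H(B) = 2.0000 bits
  H(C) = 1.9314 bits

Ranking: B > C > A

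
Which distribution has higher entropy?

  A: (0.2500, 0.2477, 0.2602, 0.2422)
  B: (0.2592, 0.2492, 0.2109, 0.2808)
A

Both distributions are close to uniform, making this a harder comparison.

H(A) = 1.9995 bits
H(B) = 1.9925 bits

The distribution closer to uniform has higher entropy.
Answer: A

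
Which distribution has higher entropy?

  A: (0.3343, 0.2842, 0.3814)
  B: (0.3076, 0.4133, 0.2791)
A

Both distributions are close to uniform, making this a harder comparison.

H(A) = 1.5747 bits
H(B) = 1.5639 bits

The distribution closer to uniform has higher entropy.
Answer: A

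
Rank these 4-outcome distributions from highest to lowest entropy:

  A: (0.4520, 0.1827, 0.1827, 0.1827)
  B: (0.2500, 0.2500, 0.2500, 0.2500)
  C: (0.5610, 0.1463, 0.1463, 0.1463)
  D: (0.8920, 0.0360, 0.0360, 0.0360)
B > A > C > D

Key insight: Entropy is maximized by uniform distributions and minimized by concentrated distributions.

Entropies:
  H(A) = 1.8619 bits
  H(B) = 2.0000 bits
  H(C) = 1.6850 bits
  H(D) = 0.6650 bits

Ranking: B > A > C > D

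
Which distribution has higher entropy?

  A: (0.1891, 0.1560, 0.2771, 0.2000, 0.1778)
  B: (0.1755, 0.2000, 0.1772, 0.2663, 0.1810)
B

Both distributions are close to uniform, making this a harder comparison.

H(A) = 2.2930 bits
H(B) = 2.3020 bits

The distribution closer to uniform has higher entropy.
Answer: B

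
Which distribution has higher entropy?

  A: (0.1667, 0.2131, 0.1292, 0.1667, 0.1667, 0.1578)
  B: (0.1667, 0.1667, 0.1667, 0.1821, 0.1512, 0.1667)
B

Both distributions are close to uniform, making this a harder comparison.

H(A) = 2.5694 bits
H(B) = 2.5829 bits

The distribution closer to uniform has higher entropy.
Answer: B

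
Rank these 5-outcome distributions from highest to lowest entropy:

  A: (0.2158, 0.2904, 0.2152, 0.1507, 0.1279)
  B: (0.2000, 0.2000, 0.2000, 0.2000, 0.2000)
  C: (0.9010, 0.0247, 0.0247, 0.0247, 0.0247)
B > A > C

Key insight: Entropy is maximized by uniform distributions and minimized by concentrated distributions.

- Uniform distributions have maximum entropy log₂(5) = 2.3219 bits
- The more "peaked" or concentrated a distribution, the lower its entropy

Entropies:
  H(A) = 2.2633 bits
  H(B) = 2.3219 bits
  H(C) = 0.6638 bits

Ranking: B > A > C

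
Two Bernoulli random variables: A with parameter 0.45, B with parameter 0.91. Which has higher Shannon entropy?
A

For binary distributions, entropy is maximized at p=0.5 and decreases as p moves toward 0 or 1.

H(A) = H(0.45) = 0.9928 bits
H(B) = H(0.91) = 0.4365 bits

Distribution A (p=0.45) is closer to uniform (p=0.5), so it has higher entropy.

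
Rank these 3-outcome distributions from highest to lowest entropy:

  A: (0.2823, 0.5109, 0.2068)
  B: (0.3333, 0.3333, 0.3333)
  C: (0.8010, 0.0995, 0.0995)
B > A > C

Key insight: Entropy is maximized by uniform distributions and minimized by concentrated distributions.

- Uniform distributions have maximum entropy log₂(3) = 1.5850 bits
- The more "peaked" or concentrated a distribution, the lower its entropy

Entropies:
  H(A) = 1.4803 bits
  H(B) = 1.5850 bits
  H(C) = 0.9189 bits

Ranking: B > A > C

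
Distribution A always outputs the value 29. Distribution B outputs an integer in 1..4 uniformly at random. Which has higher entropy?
B

A is deterministic, so H(A) = 0. B is uniform over 4 outcomes, so H(B) = log₂(4) = 2.000 bits. Any distribution with genuine randomness has higher entropy than a deterministic one.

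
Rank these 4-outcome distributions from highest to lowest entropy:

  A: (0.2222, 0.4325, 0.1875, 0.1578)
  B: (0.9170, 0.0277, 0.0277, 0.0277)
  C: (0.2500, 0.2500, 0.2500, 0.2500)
C > A > B

Key insight: Entropy is maximized by uniform distributions and minimized by concentrated distributions.

- Uniform distributions have maximum entropy log₂(4) = 2.0000 bits
- The more "peaked" or concentrated a distribution, the lower its entropy

Entropies:
  H(A) = 1.8784 bits
  H(B) = 0.5442 bits
  H(C) = 2.0000 bits

Ranking: C > A > B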